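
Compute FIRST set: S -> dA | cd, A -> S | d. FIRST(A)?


Per alternative of A: FIRST(S) = {c, d}; FIRST(d) = {d}
FIRST(A) = {c, d}


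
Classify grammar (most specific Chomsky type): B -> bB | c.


Right-linear: every RHS is a terminal or a terminal followed by one nonterminal
Classification: Type 3 (Regular)


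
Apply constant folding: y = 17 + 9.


17 + 9 = 26 at compile time
Optimized: y = 26


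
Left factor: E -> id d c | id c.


Common prefix: 'id'
Factored: E -> id E', E' -> d c | c


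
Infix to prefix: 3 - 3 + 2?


left-to-right (same/higher precedence on left): tree is (+ (- 3 3) 2)
Prefix: + - 3 3 2


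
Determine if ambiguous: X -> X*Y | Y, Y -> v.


precedence layered via separate nonterminal Y: deterministic
Unambiguous


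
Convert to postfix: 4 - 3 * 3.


* has higher precedence, evaluate 3*3 first
Postfix: 4 3 3 * -


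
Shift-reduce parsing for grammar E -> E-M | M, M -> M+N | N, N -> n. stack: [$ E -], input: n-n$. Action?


no handle ('E-' is not any RHS); shift 'n'
Action: shift


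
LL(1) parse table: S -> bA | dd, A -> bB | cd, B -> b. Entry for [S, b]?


For [S, b]: 'b' ∈ FIRST(bA)
Entry: S -> bA


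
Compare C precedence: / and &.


'/' is multiplicative (level 10); '&' is bitwise AND (level 5)
Higher level binds tighter
'/' has higher precedence than '&'


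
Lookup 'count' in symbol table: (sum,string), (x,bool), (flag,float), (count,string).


Lookup 'count' → type string


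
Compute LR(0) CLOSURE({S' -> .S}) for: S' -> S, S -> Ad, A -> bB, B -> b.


Start: S' -> .S
For each item with dot before a nonterminal B, add B -> .γ for every B-production
Closure: [S' -> .S, S -> .Ad, A -> .bB]


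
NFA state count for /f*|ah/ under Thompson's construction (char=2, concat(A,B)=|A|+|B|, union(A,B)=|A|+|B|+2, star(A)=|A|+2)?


Syntax tree has 3 char leaf(s), 1 union(s), 1 star(s)
chars contribute 3×2 = 6; each union adds +2; each star adds +2
Total: 6 + 2 + 2 = 10 states


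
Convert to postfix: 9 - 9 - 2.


Left to right (same or higher precedence on left)
Postfix: 9 9 - 2 -


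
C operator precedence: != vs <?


'<' is relational (level 7); '!=' is equality (level 6)
Higher level binds tighter
'<' has higher precedence than '!='


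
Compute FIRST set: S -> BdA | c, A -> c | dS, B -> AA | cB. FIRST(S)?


Per alternative of S: FIRST(BdA) = {c, d}; FIRST(c) = {c}
FIRST(S) = {c, d}


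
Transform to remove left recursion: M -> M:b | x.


Left-recursive alternatives: M:b; non-recursive: x
Introduce M': M -> xM', M' -> :bM' | ε


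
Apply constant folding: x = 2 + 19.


2 + 19 = 21 at compile time
Optimized: x = 21


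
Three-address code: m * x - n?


Break into single-operator statements:
t1 = m * x
t2 = t1 - n


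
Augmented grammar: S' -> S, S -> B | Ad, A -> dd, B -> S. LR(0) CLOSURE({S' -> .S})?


Start: S' -> .S
For each item with dot before a nonterminal B, add B -> .γ for every B-production
Closure: [S' -> .S, S -> .B, S -> .Ad, B -> .S, A -> .dd]


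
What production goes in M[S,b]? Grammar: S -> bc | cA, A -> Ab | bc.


For [S, b]: 'b' ∈ FIRST(bc)
Entry: S -> bc


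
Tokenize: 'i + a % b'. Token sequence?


Scan left to right, longest-match per lexeme
Tokens: ID(i), OP(+), ID(a), OP(%), ID(b)


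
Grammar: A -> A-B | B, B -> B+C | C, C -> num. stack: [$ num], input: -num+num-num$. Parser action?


'num' on top is the handle for C -> num
Action: reduce (C -> num)


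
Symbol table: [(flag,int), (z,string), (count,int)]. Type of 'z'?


Lookup 'z' → type string


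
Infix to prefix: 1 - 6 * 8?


'*' binds tighter: tree is (- 1 (* 6 8))
Prefix: - 1 * 6 8


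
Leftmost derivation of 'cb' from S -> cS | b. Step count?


Derivation: S => cS => cb
Steps: 2


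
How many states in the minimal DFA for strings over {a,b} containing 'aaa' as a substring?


KMP-style automaton: 3 progress states + 1 absorbing accept = 4
Minimal DFA: 4 states


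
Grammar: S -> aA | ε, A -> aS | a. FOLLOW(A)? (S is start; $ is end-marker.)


$ ∈ FOLLOW(S). For each A -> αBβ: add FIRST(β)\{ε} to FOLLOW(B); if β nullable, add FOLLOW(A).
FOLLOW(A) = {$}


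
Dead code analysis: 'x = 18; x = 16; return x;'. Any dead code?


first assignment to x is overwritten before any read
Dead: 'x = 18'


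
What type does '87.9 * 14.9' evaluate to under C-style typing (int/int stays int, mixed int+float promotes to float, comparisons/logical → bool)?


Operand types: float * float
Rule: mixed int/float promotes to float; int/int stays int
Result type: float


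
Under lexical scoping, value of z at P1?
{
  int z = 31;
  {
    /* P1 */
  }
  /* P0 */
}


P1's block does not declare z; resolves to the enclosing declaration at depth 0
z = 31


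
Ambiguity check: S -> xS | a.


right-linear, alternatives start with distinct terminals 'x' vs 'a': unique leftmost derivation
Unambiguous


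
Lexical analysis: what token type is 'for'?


Pattern: reserved word
Type: KEYWORD


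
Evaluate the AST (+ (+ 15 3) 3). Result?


Evaluate inner: (+ 15 3) = 18
Evaluate root: (+ 18 3) = 21
Result: 21


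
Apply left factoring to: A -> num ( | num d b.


Common prefix: 'num'
Factored: A -> num A', A' -> ( | d b


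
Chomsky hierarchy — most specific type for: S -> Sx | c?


Left-linear: every RHS is a terminal or one nonterminal followed by a terminal
Classification: Type 3 (Regular)


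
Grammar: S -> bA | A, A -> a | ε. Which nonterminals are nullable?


A nonterminal is nullable iff some alternative derives ε (directly, or every symbol in it is nullable)
Nullable: {A, S}


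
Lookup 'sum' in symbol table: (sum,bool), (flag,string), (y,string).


Lookup 'sum' → type bool


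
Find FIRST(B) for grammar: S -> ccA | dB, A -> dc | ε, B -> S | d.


Per alternative of B: FIRST(S) = {c, d}; FIRST(d) = {d}
FIRST(B) = {c, d}


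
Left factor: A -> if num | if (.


Common prefix: 'if'
Factored: A -> if A', A' -> num | (


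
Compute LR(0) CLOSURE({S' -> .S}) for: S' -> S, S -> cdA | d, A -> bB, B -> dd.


Start: S' -> .S
For each item with dot before a nonterminal B, add B -> .γ for every B-production
Closure: [S' -> .S, S -> .cdA, S -> .d]


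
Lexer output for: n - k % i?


Scan left to right, longest-match per lexeme
Tokens: ID(n), OP(-), ID(k), OP(%), ID(i)


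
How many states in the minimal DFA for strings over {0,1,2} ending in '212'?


Track the longest suffix of input matching a prefix of '212': 4 classes (prefixes of length 0..3)
Minimal DFA: 4 states


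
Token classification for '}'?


Pattern: delimiter/punctuation
Type: PUNCTUATION


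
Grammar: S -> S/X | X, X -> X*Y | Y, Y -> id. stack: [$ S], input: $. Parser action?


start symbol S on stack, input exhausted
Action: accept


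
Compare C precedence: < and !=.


'<' is relational (level 7); '!=' is equality (level 6)
Higher level binds tighter
'<' has higher precedence than '!='


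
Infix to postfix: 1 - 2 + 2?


Left to right (same or higher precedence on left)
Postfix: 1 2 - 2 +


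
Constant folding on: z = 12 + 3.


12 + 3 = 15 at compile time
Optimized: z = 15


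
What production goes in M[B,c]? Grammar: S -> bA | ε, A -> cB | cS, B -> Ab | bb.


For [B, c]: 'c' ∈ FIRST(Ab)
Entry: B -> Ab


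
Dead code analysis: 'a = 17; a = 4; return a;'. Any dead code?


first assignment to a is overwritten before any read
Dead: 'a = 17'


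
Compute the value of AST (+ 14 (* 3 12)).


Evaluate inner: (* 3 12) = 36
Evaluate root: (+ 14 36) = 50
Result: 50


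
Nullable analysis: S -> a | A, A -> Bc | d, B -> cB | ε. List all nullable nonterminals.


A nonterminal is nullable iff some alternative derives ε (directly, or every symbol in it is nullable)
Nullable: {B}


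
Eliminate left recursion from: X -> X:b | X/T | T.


Left-recursive alternatives: X:b, X/T; non-recursive: T
Introduce X': X -> TX', X' -> :bX' | /TX' | ε


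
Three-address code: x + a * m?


Break into single-operator statements:
t1 = a * m
t2 = x + t1


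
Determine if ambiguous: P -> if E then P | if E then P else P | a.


dangling else: 'if E then if E then a else a' parses two ways
Ambiguous


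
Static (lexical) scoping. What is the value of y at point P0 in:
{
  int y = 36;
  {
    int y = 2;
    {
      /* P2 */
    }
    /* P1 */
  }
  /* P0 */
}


y declared in the same block as P0
y = 36


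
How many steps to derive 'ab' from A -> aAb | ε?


Derivation: A => aAb => ab
Steps: 2


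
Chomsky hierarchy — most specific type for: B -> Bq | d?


Left-linear: every RHS is a terminal or one nonterminal followed by a terminal
Classification: Type 3 (Regular)


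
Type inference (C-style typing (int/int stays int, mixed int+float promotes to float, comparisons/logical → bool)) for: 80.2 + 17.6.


Operand types: float + float
Rule: mixed int/float promotes to float; int/int stays int
Result type: float


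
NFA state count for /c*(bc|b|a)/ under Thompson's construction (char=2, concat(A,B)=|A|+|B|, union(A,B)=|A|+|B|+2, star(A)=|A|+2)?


Syntax tree has 5 char leaf(s), 2 union(s), 1 star(s)
chars contribute 5×2 = 10; each union adds +2; each star adds +2
Total: 10 + 4 + 2 = 16 states


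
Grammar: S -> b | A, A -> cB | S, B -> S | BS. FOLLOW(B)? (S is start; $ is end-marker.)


$ ∈ FOLLOW(S). For each A -> αBβ: add FIRST(β)\{ε} to FOLLOW(B); if β nullable, add FOLLOW(A).
FOLLOW(B) = {$, b, c}


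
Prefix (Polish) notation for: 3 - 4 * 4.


'*' binds tighter: tree is (- 3 (* 4 4))
Prefix: - 3 * 4 4


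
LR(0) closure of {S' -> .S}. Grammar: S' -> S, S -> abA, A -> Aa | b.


Start: S' -> .S
For each item with dot before a nonterminal B, add B -> .γ for every B-production
Closure: [S' -> .S, S -> .abA]


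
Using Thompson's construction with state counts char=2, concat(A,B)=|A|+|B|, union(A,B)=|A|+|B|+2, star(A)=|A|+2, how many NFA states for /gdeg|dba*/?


Syntax tree has 7 char leaf(s), 1 union(s), 1 star(s)
chars contribute 7×2 = 14; each union adds +2; each star adds +2
Total: 14 + 2 + 2 = 18 states


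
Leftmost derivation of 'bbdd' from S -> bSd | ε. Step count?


Derivation: S => bSd => bbSdd => bbdd
Steps: 3


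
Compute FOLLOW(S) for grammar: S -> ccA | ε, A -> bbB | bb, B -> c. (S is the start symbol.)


$ ∈ FOLLOW(S). For each A -> αBβ: add FIRST(β)\{ε} to FOLLOW(B); if β nullable, add FOLLOW(A).
FOLLOW(S) = {$}


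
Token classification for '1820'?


Pattern: digits only
Type: INTEGER_LITERAL


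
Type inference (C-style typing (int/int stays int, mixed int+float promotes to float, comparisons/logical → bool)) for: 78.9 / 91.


Operand types: float / int
Rule: mixed int/float promotes to float; int/int stays int
Result type: float


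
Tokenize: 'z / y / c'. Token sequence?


Scan left to right, longest-match per lexeme
Tokens: ID(z), OP(/), ID(y), OP(/), ID(c)


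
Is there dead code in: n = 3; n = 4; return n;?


first assignment to n is overwritten before any read
Dead: 'n = 3'


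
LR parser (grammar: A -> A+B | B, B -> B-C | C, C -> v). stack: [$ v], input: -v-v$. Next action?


'v' on top is the handle for C -> v
Action: reduce (C -> v)


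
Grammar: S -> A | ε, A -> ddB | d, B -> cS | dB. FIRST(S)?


Per alternative of S: FIRST(A) = {d}; FIRST(ε) = {ε}
FIRST(S) = {d, ε}


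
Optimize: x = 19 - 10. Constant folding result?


19 - 10 = 9 at compile time
Optimized: x = 9


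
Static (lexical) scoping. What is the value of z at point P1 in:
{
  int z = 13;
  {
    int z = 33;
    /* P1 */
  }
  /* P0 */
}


z declared in the same block as P1
z = 33


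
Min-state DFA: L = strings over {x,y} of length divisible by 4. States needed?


Track length mod 4: states 0..3, accept at 0
Minimal DFA: 4 states


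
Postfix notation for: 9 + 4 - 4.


Left to right (same or higher precedence on left)
Postfix: 9 4 + 4 -


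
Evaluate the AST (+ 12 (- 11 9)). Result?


Evaluate inner: (- 11 9) = 2
Evaluate root: (+ 12 2) = 14
Result: 14


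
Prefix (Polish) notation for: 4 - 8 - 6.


left-to-right (same/higher precedence on left): tree is (- (- 4 8) 6)
Prefix: - - 4 8 6


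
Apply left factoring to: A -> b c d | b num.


Common prefix: 'b'
Factored: A -> b A', A' -> c d | num


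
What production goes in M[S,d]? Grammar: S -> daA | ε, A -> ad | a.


For [S, d]: 'd' ∈ FIRST(daA)
Entry: S -> daA


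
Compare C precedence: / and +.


'/' is multiplicative (level 10); '+' is additive (level 9)
Higher level binds tighter
'/' has higher precedence than '+'


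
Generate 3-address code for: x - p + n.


Break into single-operator statements:
t1 = x - p
t2 = t1 + n


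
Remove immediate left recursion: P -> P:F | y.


Left-recursive alternatives: P:F; non-recursive: y
Introduce P': P -> yP', P' -> :FP' | ε


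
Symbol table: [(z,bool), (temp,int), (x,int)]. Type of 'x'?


Lookup 'x' → type int


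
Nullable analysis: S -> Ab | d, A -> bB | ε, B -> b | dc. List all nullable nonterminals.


A nonterminal is nullable iff some alternative derives ε (directly, or every symbol in it is nullable)
Nullable: {A}


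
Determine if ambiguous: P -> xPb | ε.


balanced x^n…b^n: each string has a unique parse
Unambiguous


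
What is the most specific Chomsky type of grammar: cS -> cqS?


LHS has context (more than one symbol) and |LHS| ≤ |RHS|
Classification: Type 1 (Context-Sensitive)


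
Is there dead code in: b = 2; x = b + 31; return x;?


b is read by x's definition; x is returned
No dead code


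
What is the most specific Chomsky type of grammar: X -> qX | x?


Right-linear: every RHS is a terminal or a terminal followed by one nonterminal
Classification: Type 3 (Regular)


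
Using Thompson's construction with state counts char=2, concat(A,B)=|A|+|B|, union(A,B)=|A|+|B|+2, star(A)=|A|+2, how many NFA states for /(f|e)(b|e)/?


Syntax tree has 4 char leaf(s), 2 union(s), 0 star(s)
chars contribute 4×2 = 8; each union adds +2; each star adds +2
Total: 8 + 4 + 0 = 12 states


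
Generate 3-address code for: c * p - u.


Break into single-operator statements:
t1 = c * p
t2 = t1 - u


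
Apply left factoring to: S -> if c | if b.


Common prefix: 'if'
Factored: S -> if S', S' -> c | b


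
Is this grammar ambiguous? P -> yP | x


right-linear, alternatives start with distinct terminals 'y' vs 'x': unique leftmost derivation
Unambiguous


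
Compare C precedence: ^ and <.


'<' is relational (level 7); '^' is bitwise XOR (level 4)
Higher level binds tighter
'<' has higher precedence than '^'


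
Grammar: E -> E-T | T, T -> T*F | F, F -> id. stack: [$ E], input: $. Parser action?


start symbol E on stack, input exhausted
Action: accept


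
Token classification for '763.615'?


Pattern: digits with a decimal point
Type: FLOAT_LITERAL


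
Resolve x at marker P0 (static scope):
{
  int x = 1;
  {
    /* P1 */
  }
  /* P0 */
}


x declared in the same block as P0
x = 1


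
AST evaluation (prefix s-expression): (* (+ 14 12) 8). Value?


Evaluate inner: (+ 14 12) = 26
Evaluate root: (* 26 8) = 208
Result: 208


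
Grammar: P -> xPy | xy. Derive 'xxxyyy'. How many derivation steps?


Derivation: P => xPy => xxPyy => xxxyyy
Steps: 3


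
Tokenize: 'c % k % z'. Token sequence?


Scan left to right, longest-match per lexeme
Tokens: ID(c), OP(%), ID(k), OP(%), ID(z)


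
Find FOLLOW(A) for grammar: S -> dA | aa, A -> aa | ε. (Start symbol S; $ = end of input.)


$ ∈ FOLLOW(S). For each A -> αBβ: add FIRST(β)\{ε} to FOLLOW(B); if β nullable, add FOLLOW(A).
FOLLOW(A) = {$}


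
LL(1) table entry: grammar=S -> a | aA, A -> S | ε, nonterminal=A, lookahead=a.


For [A, a]: 'a' ∈ FIRST(S)
Entry: A -> S


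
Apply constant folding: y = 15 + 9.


15 + 9 = 24 at compile time
Optimized: y = 24


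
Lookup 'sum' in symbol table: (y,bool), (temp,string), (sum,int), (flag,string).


Lookup 'sum' → type int


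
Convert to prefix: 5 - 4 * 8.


'*' binds tighter: tree is (- 5 (* 4 8))
Prefix: - 5 * 4 8


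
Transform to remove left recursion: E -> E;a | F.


Left-recursive alternatives: E;a; non-recursive: F
Introduce E': E -> FE', E' -> ;aE' | ε


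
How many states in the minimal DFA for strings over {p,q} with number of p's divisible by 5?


Track (count of p) mod 5: states 0..4, accept at 0
Minimal DFA: 5 states


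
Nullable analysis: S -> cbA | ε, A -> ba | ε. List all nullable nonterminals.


A nonterminal is nullable iff some alternative derives ε (directly, or every symbol in it is nullable)
Nullable: {A, S}


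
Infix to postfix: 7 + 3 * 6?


* has higher precedence, evaluate 3*6 first
Postfix: 7 3 6 * +


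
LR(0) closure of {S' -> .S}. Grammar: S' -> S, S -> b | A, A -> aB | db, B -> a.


Start: S' -> .S
For each item with dot before a nonterminal B, add B -> .γ for every B-production
Closure: [S' -> .S, S -> .b, S -> .A, A -> .aB, A -> .db]


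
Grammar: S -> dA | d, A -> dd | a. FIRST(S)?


Per alternative of S: FIRST(dA) = {d}; FIRST(d) = {d}
FIRST(S) = {d}


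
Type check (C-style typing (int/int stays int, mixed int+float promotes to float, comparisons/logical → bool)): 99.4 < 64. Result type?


Operand types: float < int
Rule: comparison yields bool
Result type: bool


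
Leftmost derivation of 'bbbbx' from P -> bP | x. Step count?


Derivation: P => bP => bbP => bbbP => bbbbP => bbbbx
Steps: 5


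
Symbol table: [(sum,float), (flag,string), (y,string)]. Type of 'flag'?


Lookup 'flag' → type string


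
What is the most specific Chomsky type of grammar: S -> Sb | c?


Left-linear: every RHS is a terminal or one nonterminal followed by a terminal
Classification: Type 3 (Regular)


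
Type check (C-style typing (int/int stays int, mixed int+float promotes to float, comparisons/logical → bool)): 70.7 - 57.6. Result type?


Operand types: float - float
Rule: mixed int/float promotes to float; int/int stays int
Result type: float


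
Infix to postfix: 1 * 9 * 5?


Left to right (same or higher precedence on left)
Postfix: 1 9 * 5 *


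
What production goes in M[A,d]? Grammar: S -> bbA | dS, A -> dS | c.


For [A, d]: 'd' ∈ FIRST(dS)
Entry: A -> dS


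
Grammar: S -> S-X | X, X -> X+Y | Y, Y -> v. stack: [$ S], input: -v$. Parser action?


shift '-' to continue S -> S-X
Action: shift


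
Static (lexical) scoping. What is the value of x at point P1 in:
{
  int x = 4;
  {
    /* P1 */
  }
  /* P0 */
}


P1's block does not declare x; resolves to the enclosing declaration at depth 0
x = 4


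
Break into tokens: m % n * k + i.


Scan left to right, longest-match per lexeme
Tokens: ID(m), OP(%), ID(n), OP(*), ID(k), OP(+), ID(i)


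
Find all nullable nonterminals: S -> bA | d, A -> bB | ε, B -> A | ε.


A nonterminal is nullable iff some alternative derives ε (directly, or every symbol in it is nullable)
Nullable: {A, B}


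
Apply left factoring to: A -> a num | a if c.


Common prefix: 'a'
Factored: A -> a A', A' -> num | if c


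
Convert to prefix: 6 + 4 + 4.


left-to-right (same/higher precedence on left): tree is (+ (+ 6 4) 4)
Prefix: + + 6 4 4


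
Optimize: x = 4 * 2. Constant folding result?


4 * 2 = 8 at compile time
Optimized: x = 8


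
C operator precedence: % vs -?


'%' is multiplicative (level 10); '-' is additive (level 9)
Higher level binds tighter
'%' has higher precedence than '-'


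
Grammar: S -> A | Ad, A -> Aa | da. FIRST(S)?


Per alternative of S: FIRST(A) = {d}; FIRST(Ad) = {d}
FIRST(S) = {d}


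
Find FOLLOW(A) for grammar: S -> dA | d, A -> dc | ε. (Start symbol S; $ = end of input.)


$ ∈ FOLLOW(S). For each A -> αBβ: add FIRST(β)\{ε} to FOLLOW(B); if β nullable, add FOLLOW(A).
FOLLOW(A) = {$}


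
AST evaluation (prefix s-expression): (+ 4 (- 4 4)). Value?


Evaluate inner: (- 4 4) = 0
Evaluate root: (+ 4 0) = 4
Result: 4


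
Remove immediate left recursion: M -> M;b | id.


Left-recursive alternatives: M;b; non-recursive: id
Introduce M': M -> idM', M' -> ;bM' | ε


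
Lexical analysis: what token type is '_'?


Pattern: letter/underscore followed by alphanumerics, not a keyword
Type: IDENTIFIER


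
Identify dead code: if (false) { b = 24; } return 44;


condition is constant false, so the whole block is unreachable
Dead: 'if (false) { b = 24; }'


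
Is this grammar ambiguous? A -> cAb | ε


balanced c^n…b^n: each string has a unique parse
Unambiguous


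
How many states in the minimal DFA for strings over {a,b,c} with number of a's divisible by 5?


Track (count of a) mod 5: states 0..4, accept at 0
Minimal DFA: 5 states


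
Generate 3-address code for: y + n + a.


Break into single-operator statements:
t1 = y + n
t2 = t1 + a


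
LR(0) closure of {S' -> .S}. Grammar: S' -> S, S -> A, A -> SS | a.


Start: S' -> .S
For each item with dot before a nonterminal B, add B -> .γ for every B-production
Closure: [S' -> .S, S -> .A, A -> .SS, A -> .a]


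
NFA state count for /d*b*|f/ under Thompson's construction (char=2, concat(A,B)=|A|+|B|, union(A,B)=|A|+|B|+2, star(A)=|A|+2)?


Syntax tree has 3 char leaf(s), 1 union(s), 2 star(s)
chars contribute 3×2 = 6; each union adds +2; each star adds +2
Total: 6 + 2 + 4 = 12 states


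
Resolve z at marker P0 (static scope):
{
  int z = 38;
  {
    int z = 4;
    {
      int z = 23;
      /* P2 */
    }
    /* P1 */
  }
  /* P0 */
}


z declared in the same block as P0
z = 38


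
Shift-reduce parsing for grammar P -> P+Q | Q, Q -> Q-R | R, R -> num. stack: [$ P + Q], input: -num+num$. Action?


'-' can extend Q; shift to build Q -> Q-R
Action: shift


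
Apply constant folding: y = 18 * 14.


18 * 14 = 252 at compile time
Optimized: y = 252


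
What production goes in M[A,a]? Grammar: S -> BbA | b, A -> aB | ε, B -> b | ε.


For [A, a]: 'a' ∈ FIRST(aB)
Entry: A -> aB


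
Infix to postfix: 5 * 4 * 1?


Left to right (same or higher precedence on left)
Postfix: 5 4 * 1 *


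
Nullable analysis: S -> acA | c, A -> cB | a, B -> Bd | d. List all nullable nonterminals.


A nonterminal is nullable iff some alternative derives ε (directly, or every symbol in it is nullable)
Nullable: {}


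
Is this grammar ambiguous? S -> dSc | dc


balanced d^n…c^n: each string has a unique parse
Unambiguous


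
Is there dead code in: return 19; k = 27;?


statement follows a return and is unreachable
Dead: 'k = 27'


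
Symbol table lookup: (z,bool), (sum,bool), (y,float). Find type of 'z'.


Lookup 'z' → type bool


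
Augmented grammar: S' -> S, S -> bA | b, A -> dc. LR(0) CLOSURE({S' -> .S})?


Start: S' -> .S
For each item with dot before a nonterminal B, add B -> .γ for every B-production
Closure: [S' -> .S, S -> .bA, S -> .b]


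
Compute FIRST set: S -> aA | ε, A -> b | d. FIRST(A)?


Per alternative of A: FIRST(b) = {b}; FIRST(d) = {d}
FIRST(A) = {b, d}


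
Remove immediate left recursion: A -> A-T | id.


Left-recursive alternatives: A-T; non-recursive: id
Introduce A': A -> idA', A' -> -TA' | ε


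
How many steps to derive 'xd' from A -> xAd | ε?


Derivation: A => xAd => xd
Steps: 2


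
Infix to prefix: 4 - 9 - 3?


left-to-right (same/higher precedence on left): tree is (- (- 4 9) 3)
Prefix: - - 4 9 3


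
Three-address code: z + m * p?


Break into single-operator statements:
t1 = m * p
t2 = z + t1


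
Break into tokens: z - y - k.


Scan left to right, longest-match per lexeme
Tokens: ID(z), OP(-), ID(y), OP(-), ID(k)


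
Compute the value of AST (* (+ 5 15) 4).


Evaluate inner: (+ 5 15) = 20
Evaluate root: (* 20 4) = 80
Result: 80


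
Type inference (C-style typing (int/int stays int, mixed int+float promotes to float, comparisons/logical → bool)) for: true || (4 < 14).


Operand types: bool || bool
Rule: logical operators take bool operands and yield bool
Result type: bool


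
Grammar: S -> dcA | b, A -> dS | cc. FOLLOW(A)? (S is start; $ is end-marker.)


$ ∈ FOLLOW(S). For each A -> αBβ: add FIRST(β)\{ε} to FOLLOW(B); if β nullable, add FOLLOW(A).
FOLLOW(A) = {$}


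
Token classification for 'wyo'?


Pattern: letter/underscore followed by alphanumerics, not a keyword
Type: IDENTIFIER


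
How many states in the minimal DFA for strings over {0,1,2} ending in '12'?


Track the longest suffix of input matching a prefix of '12': 3 classes (prefixes of length 0..2)
Minimal DFA: 3 states


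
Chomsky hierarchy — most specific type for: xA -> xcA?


LHS has context (more than one symbol) and |LHS| ≤ |RHS|
Classification: Type 1 (Context-Sensitive)


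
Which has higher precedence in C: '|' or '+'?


'+' is additive (level 9); '|' is bitwise OR (level 3)
Higher level binds tighter
'+' has higher precedence than '|'


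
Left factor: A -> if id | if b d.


Common prefix: 'if'
Factored: A -> if A', A' -> id | b d


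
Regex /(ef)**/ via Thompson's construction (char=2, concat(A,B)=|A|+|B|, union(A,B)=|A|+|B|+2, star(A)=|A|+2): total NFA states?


Syntax tree has 2 char leaf(s), 0 union(s), 2 star(s)
chars contribute 2×2 = 4; each union adds +2; each star adds +2
Total: 4 + 0 + 4 = 8 states


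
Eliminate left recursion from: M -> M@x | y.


Left-recursive alternatives: M@x; non-recursive: y
Introduce M': M -> yM', M' -> @xM' | ε


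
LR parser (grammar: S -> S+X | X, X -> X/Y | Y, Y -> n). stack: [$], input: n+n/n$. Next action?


no handle on stack; shift 'n'
Action: shift


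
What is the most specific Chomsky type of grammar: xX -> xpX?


LHS has context (more than one symbol) and |LHS| ≤ |RHS|
Classification: Type 1 (Context-Sensitive)


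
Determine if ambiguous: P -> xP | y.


right-linear, alternatives start with distinct terminals 'x' vs 'y': unique leftmost derivation
Unambiguous


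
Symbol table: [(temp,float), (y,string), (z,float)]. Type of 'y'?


Lookup 'y' → type string


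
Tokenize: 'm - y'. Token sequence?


Scan left to right, longest-match per lexeme
Tokens: ID(m), OP(-), ID(y)


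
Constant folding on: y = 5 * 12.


5 * 12 = 60 at compile time
Optimized: y = 60


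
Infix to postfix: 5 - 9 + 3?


Left to right (same or higher precedence on left)
Postfix: 5 9 - 3 +


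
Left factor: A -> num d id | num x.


Common prefix: 'num'
Factored: A -> num A', A' -> d id | x


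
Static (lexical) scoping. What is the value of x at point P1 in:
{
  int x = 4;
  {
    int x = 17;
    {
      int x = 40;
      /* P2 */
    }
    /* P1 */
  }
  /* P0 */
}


x declared in the same block as P1
x = 17


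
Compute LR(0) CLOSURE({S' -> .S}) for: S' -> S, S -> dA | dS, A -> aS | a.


Start: S' -> .S
For each item with dot before a nonterminal B, add B -> .γ for every B-production
Closure: [S' -> .S, S -> .dA, S -> .dS]


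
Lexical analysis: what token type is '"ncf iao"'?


Pattern: double-quoted sequence
Type: STRING_LITERAL


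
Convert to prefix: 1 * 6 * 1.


left-to-right (same/higher precedence on left): tree is (* (* 1 6) 1)
Prefix: * * 1 6 1


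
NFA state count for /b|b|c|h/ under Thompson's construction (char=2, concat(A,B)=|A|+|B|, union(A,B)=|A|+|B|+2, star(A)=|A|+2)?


Syntax tree has 4 char leaf(s), 3 union(s), 0 star(s)
chars contribute 4×2 = 8; each union adds +2; each star adds +2
Total: 8 + 6 + 0 = 14 states


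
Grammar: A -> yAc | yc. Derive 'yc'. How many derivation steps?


Derivation: A => yc
Steps: 1


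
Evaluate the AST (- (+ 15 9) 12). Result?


Evaluate inner: (+ 15 9) = 24
Evaluate root: (- 24 12) = 12
Result: 12


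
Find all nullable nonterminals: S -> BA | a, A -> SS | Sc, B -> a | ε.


A nonterminal is nullable iff some alternative derives ε (directly, or every symbol in it is nullable)
Nullable: {B}


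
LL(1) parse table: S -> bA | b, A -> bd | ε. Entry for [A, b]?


For [A, b]: 'b' ∈ FIRST(bd)
Entry: A -> bd


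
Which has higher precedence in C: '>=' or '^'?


'>=' is relational (level 7); '^' is bitwise XOR (level 4)
Higher level binds tighter
'>=' has higher precedence than '^'


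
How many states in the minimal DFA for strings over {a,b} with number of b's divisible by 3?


Track (count of b) mod 3: states 0..2, accept at 0
Minimal DFA: 3 states


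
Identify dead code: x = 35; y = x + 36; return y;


x is read by y's definition; y is returned
No dead code


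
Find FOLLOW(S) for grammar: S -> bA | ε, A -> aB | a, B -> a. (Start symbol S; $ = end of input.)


$ ∈ FOLLOW(S). For each A -> αBβ: add FIRST(β)\{ε} to FOLLOW(B); if β nullable, add FOLLOW(A).
FOLLOW(S) = {$}


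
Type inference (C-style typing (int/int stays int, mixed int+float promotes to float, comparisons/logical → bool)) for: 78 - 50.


Operand types: int - int
Rule: mixed int/float promotes to float; int/int stays int
Result type: int


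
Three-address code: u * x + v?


Break into single-operator statements:
t1 = u * x
t2 = t1 + v


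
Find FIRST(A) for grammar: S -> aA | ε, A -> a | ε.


Per alternative of A: FIRST(a) = {a}; FIRST(ε) = {ε}
FIRST(A) = {a, ε}


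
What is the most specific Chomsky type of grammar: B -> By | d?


Left-linear: every RHS is a terminal or one nonterminal followed by a terminal
Classification: Type 3 (Regular)


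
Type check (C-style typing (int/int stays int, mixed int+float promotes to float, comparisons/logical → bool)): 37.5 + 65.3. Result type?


Operand types: float + float
Rule: mixed int/float promotes to float; int/int stays int
Result type: float


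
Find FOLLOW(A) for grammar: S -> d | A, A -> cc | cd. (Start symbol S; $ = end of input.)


$ ∈ FOLLOW(S). For each A -> αBβ: add FIRST(β)\{ε} to FOLLOW(B); if β nullable, add FOLLOW(A).
FOLLOW(A) = {$}


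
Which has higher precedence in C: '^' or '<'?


'<' is relational (level 7); '^' is bitwise XOR (level 4)
Higher level binds tighter
'<' has higher precedence than '^'


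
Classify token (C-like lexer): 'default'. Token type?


Pattern: reserved word
Type: KEYWORD


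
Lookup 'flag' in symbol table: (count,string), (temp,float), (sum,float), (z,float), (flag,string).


Lookup 'flag' → type string


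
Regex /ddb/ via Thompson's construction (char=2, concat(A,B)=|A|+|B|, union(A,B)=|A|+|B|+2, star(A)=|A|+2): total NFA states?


Syntax tree has 3 char leaf(s), 0 union(s), 0 star(s)
chars contribute 3×2 = 6; each union adds +2; each star adds +2
Total: 6 + 0 + 0 = 6 states


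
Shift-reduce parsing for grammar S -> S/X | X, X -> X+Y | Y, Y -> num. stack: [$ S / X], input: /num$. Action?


handle 'S/X' on top; lookahead ∈ FOLLOW(S) = {/, $}
Action: reduce (S -> S/X)


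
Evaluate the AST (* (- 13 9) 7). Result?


Evaluate inner: (- 13 9) = 4
Evaluate root: (* 4 7) = 28
Result: 28


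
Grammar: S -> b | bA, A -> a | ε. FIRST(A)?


Per alternative of A: FIRST(a) = {a}; FIRST(ε) = {ε}
FIRST(A) = {a, ε}


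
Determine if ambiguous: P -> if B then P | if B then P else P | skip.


dangling else: 'if B then if B then skip else skip' parses two ways
Ambiguous


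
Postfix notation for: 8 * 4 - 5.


Left to right (same or higher precedence on left)
Postfix: 8 4 * 5 -


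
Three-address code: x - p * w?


Break into single-operator statements:
t1 = p * w
t2 = x - t1


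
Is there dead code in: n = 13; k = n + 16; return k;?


n is read by k's definition; k is returned
No dead code


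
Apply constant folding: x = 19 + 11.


19 + 11 = 30 at compile time
Optimized: x = 30


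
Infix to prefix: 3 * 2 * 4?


left-to-right (same/higher precedence on left): tree is (* (* 3 2) 4)
Prefix: * * 3 2 4


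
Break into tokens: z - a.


Scan left to right, longest-match per lexeme
Tokens: ID(z), OP(-), ID(a)


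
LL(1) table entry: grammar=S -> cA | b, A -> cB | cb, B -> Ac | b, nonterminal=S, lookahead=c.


For [S, c]: 'c' ∈ FIRST(cA)
Entry: S -> cA


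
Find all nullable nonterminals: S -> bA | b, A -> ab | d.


A nonterminal is nullable iff some alternative derives ε (directly, or every symbol in it is nullable)
Nullable: {}


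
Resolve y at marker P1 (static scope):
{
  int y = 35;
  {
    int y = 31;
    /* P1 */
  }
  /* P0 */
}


y declared in the same block as P1
y = 31


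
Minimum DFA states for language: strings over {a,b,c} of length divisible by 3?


Track length mod 3: states 0..2, accept at 0
Minimal DFA: 3 states


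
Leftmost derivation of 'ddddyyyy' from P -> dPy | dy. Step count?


Derivation: P => dPy => ddPyy => dddPyyy => ddddyyyy
Steps: 4


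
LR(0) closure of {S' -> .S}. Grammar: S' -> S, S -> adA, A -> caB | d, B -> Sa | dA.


Start: S' -> .S
For each item with dot before a nonterminal B, add B -> .γ for every B-production
Closure: [S' -> .S, S -> .adA]


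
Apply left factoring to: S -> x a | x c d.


Common prefix: 'x'
Factored: S -> x S', S' -> a | c d


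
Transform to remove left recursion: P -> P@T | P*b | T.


Left-recursive alternatives: P@T, P*b; non-recursive: T
Introduce P': P -> TP', P' -> @TP' | *bP' | ε


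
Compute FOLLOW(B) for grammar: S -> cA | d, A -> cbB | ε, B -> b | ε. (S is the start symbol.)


$ ∈ FOLLOW(S). For each A -> αBβ: add FIRST(β)\{ε} to FOLLOW(B); if β nullable, add FOLLOW(A).
FOLLOW(B) = {$}


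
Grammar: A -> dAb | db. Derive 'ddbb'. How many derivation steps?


Derivation: A => dAb => ddbb
Steps: 2


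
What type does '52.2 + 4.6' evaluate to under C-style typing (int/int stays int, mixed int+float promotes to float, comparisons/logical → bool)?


Operand types: float + float
Rule: mixed int/float promotes to float; int/int stays int
Result type: float


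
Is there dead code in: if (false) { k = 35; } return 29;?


condition is constant false, so the whole block is unreachable
Dead: 'if (false) { k = 35; }'


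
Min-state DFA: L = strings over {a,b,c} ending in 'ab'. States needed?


Track the longest suffix of input matching a prefix of 'ab': 3 classes (prefixes of length 0..2)
Minimal DFA: 3 states


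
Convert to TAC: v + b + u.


Break into single-operator statements:
t1 = v + b
t2 = t1 + u


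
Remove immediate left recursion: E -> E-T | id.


Left-recursive alternatives: E-T; non-recursive: id
Introduce E': E -> idE', E' -> -TE' | ε


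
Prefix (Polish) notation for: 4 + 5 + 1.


left-to-right (same/higher precedence on left): tree is (+ (+ 4 5) 1)
Prefix: + + 4 5 1


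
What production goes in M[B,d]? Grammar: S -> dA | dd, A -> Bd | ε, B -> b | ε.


For [B, d]: ε is nullable and 'd' ∈ FOLLOW(B)
Entry: B -> ε


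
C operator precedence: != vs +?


'+' is additive (level 9); '!=' is equality (level 6)
Higher level binds tighter
'+' has higher precedence than '!='


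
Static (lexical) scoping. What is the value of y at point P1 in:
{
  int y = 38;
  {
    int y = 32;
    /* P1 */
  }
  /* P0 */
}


y declared in the same block as P1
y = 32


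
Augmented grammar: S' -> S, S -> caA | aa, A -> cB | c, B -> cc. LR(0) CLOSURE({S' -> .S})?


Start: S' -> .S
For each item with dot before a nonterminal B, add B -> .γ for every B-production
Closure: [S' -> .S, S -> .caA, S -> .aa]


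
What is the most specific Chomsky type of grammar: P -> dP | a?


Right-linear: every RHS is a terminal or a terminal followed by one nonterminal
Classification: Type 3 (Regular)


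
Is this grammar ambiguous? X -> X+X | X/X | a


'a+a/a' has two parse trees (no precedence encoded between + and /)
Ambiguous


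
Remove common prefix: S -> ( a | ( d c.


Common prefix: '('
Factored: S -> ( S', S' -> a | d c


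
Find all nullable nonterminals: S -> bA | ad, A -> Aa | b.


A nonterminal is nullable iff some alternative derives ε (directly, or every symbol in it is nullable)
Nullable: {}


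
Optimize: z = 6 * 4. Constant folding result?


6 * 4 = 24 at compile time
Optimized: z = 24


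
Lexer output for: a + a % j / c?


Scan left to right, longest-match per lexeme
Tokens: ID(a), OP(+), ID(a), OP(%), ID(j), OP(/), ID(c)


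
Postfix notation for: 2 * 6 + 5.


Left to right (same or higher precedence on left)
Postfix: 2 6 * 5 +


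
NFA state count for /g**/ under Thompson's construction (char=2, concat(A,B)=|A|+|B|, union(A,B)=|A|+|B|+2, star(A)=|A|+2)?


Syntax tree has 1 char leaf(s), 0 union(s), 2 star(s)
chars contribute 1×2 = 2; each union adds +2; each star adds +2
Total: 2 + 0 + 4 = 6 states


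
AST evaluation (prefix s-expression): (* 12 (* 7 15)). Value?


Evaluate inner: (* 7 15) = 105
Evaluate root: (* 12 105) = 1260
Result: 1260


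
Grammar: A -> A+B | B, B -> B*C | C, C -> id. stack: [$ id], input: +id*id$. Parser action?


'id' on top is the handle for C -> id
Action: reduce (C -> id)


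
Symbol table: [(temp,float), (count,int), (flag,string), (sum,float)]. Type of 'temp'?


Lookup 'temp' → type float


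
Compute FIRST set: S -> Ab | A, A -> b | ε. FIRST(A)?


Per alternative of A: FIRST(b) = {b}; FIRST(ε) = {ε}
FIRST(A) = {b, ε}


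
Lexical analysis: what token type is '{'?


Pattern: delimiter/punctuation
Type: PUNCTUATION


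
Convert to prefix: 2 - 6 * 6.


'*' binds tighter: tree is (- 2 (* 6 6))
Prefix: - 2 * 6 6


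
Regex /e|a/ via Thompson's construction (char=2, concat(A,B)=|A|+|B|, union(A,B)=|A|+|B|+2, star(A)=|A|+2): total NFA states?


Syntax tree has 2 char leaf(s), 1 union(s), 0 star(s)
chars contribute 2×2 = 4; each union adds +2; each star adds +2
Total: 4 + 2 + 0 = 6 states


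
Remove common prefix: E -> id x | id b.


Common prefix: 'id'
Factored: E -> id E', E' -> x | b


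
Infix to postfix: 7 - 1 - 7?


Left to right (same or higher precedence on left)
Postfix: 7 1 - 7 -


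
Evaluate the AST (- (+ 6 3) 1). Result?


Evaluate inner: (+ 6 3) = 9
Evaluate root: (- 9 1) = 8
Result: 8


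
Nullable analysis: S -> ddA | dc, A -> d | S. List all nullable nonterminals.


A nonterminal is nullable iff some alternative derives ε (directly, or every symbol in it is nullable)
Nullable: {}


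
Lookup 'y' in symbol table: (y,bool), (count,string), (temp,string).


Lookup 'y' → type bool


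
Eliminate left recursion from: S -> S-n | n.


Left-recursive alternatives: S-n; non-recursive: n
Introduce S': S -> nS', S' -> -nS' | ε


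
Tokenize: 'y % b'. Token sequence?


Scan left to right, longest-match per lexeme
Tokens: ID(y), OP(%), ID(b)


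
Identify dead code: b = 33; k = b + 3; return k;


b is read by k's definition; k is returned
No dead code


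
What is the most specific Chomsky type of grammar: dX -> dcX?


LHS has context (more than one symbol) and |LHS| ≤ |RHS|
Classification: Type 1 (Context-Sensitive)


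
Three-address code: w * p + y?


Break into single-operator statements:
t1 = w * p
t2 = t1 + y
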